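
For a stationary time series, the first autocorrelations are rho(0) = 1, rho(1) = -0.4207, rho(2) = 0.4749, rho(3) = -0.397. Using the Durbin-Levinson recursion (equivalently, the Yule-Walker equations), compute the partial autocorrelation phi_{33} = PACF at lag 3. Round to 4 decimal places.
\phi_{33} = -0.1639

The PACF at lag k is phi_{kk}, the last component of the solution
to the Yule-Walker system G_k phi = r_k where
  (G_k)_{ij} = rho(|i - j|), (r_k)_i = rho(i), i,j = 1..k.
Equivalently, Durbin-Levinson gives phi_{kk} iteratively:
  phi_{11} = rho(1)
  phi_{kk} = [rho(k) - sum_{j=1..k-1} phi_{k-1,j} rho(k-j)]
            / [1 - sum_{j=1..k-1} phi_{k-1,j} rho(j)],
  phi_{k,j} = phi_{k-1,j} - phi_{kk} phi_{k-1,k-j},  j = 1..k-1.
Step k = 1:
  phi_11 = rho(1) = -0.4207.
Step k = 2:
  phi_22 = [rho(2) - phi_11 rho(1)] / [1 - phi_11 rho(1)] = [0.4749 - (-0.4207)(-0.4207)] / [1 - (-0.4207)(-0.4207)]
         = 0.29791151 / 0.82301151 = 0.361977.
  Update: phi_21 = phi_11 - phi_22 phi_11 = -0.4207 - (0.361977)(-0.4207) = -0.268416.
Step k = 3:
  phi_33 = [rho(3) - phi_21 rho(2) - phi_22 rho(1)] / [1 - phi_21 rho(1) - phi_22 rho(2)]
    numerator   = -0.397 - (-0.268416)(0.4749) - (0.361977)(-0.4207) = -0.11724531
    denominator = 1 - (-0.268416)(-0.4207) - (0.361977)(0.4749) = 0.7151743
  phi_33 = -0.11724531 / 0.7151743 = -0.1639.
Therefore phi_{33} = -0.1639.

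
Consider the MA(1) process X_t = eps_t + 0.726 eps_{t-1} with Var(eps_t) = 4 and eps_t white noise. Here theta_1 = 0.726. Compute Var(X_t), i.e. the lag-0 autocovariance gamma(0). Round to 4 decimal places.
\gamma(0) = 6.1083

For an MA(q) process X_t = eps_t + sum_i theta_i eps_{t-i} with
Var(eps_t) = sigma^2, the variance is
  gamma(0) = sigma^2 * (1 + sum_i theta_i^2).
  sum_i theta_i^2 = (0.726)^2 = 0.527076.
  gamma(0) = 4 * (1 + 0.527076) = 4 * 1.527076 = 6.108304, which rounds to 6.1083.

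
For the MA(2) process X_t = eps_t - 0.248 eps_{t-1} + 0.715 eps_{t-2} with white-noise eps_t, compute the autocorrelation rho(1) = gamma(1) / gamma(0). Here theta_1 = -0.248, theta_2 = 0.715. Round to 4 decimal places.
\rho(1) = -0.2704

For an MA(q) process with theta_0 = 1, the autocovariance is
  gamma(k) = sigma^2 * sum_{i=0..q-k} theta_i * theta_{i+k},
and rho(k) = gamma(k) / gamma(0). Sigma^2 cancels.
  numerator   = (1)*(-0.248) + (-0.248)*(0.715) = -0.42532.
  denominator = (1)^2 + (-0.248)^2 + (0.715)^2 = 1.572729.
  rho(1) = -0.42532 / 1.572729 = -0.2704.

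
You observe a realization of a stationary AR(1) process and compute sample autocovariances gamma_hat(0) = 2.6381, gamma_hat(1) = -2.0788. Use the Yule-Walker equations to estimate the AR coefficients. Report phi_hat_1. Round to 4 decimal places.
\hat\phi_{1} = -0.7880

The Yule-Walker equations for an AR(p) process read, in matrix form,
  Gamma_p phi = r_p,   with   (Gamma_p)_{ij} = gamma(|i - j|),
                       (r_p)_i = gamma(i),   i,j = 1..p.
Substitute the sample gammas (Toeplitz matrix and right-hand side of size 1):
  Gamma_p = [[2.6381]]
  r_p     = [-2.0788]
With p = 1 this is the single equation gamma(0) phi_1 = gamma(1):
  phi_hat_1 = gamma(1) / gamma(0) = -2.0788 / 2.6381 = -0.7880.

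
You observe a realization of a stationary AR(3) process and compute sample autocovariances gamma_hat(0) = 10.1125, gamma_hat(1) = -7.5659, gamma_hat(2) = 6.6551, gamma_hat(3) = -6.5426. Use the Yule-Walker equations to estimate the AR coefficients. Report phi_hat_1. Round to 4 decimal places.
\hat\phi_{1} = -0.5290

The Yule-Walker equations for an AR(p) process read, in matrix form,
  Gamma_p phi = r_p,   with   (Gamma_p)_{ij} = gamma(|i - j|),
                       (r_p)_i = gamma(i),   i,j = 1..p.
Substitute the sample gammas (Toeplitz matrix and right-hand side of size 3):
  Gamma_p = [[10.1125, -7.5659, 6.6551], [-7.5659, 10.1125, -7.5659], [6.6551, -7.5659, 10.1125]]
  r_p     = [-7.5659, 6.6551, -6.5426]
Written out (R1..R3):
  (R1) 10.1125 phi_1 - 7.5659 phi_2 + 6.6551 phi_3 = -7.5659
  (R2) -7.5659 phi_1 + 10.1125 phi_2 - 7.5659 phi_3 = 6.6551
  (R3) 6.6551 phi_1 - 7.5659 phi_2 + 10.1125 phi_3 = -6.5426
Gaussian elimination:
  R2 <- R2 - (-7.5659/10.1125) R1 = R2 - (-0.748173) R1:  4.451897 phi_2 - 2.586734 phi_3 = 0.994497
  R3 <- R3 - (6.6551/10.1125) R1 = R3 - (0.658106) R1:  -2.586734 phi_2 + 5.732737 phi_3 = -1.563434
  R3 <- R3 - (-2.586734/4.451897) R2 = R3 - (-0.581041) R2:  4.229739 phi_3 = -0.98559
Back-substitution:
  phi_hat_3 = -0.98559 / 4.229739 = -0.233014
  phi_hat_2 = (0.994497 - (-2.586734)(-0.233014)) / 4.451897 = 0.087997
  phi_hat_1 = (-7.5659 - (-7.5659)(0.087997) - (6.6551)(-0.233014)) / 10.1125 = -0.528988
So phi_hat = [-0.5290, 0.0880, -0.2330].
Therefore phi_hat_1 = -0.5290.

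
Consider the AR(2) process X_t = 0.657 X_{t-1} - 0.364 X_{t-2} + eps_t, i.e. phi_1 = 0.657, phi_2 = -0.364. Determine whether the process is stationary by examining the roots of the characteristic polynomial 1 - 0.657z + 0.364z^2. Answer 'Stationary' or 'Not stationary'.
\text{Stationary}

The AR(p) characteristic polynomial is P(z) = 1 - 0.657z + 0.364z^2.
Stationarity requires all roots to lie outside the unit circle, i.e. |z| > 1 for every root.
Set 1 + (-0.657) z + (0.364) z^2 = 0, i.e. a z^2 + b z + c = 0 with a = 0.364, b = -0.657, c = 1.
Discriminant D = b^2 - 4ac = (-0.657)^2 - 4*(0.364)*1 = 0.431649 - (1.456) = -1.024351.
D < 0, so the roots are the complex-conjugate pair z = (-b +/- i sqrt(-D)) / (2a) = 0.9025 +/- 1.3903i.
For a conjugate pair |z|^2 = z * conj(z) = (product of roots) = c/a = 1/(0.364) = 2.747253, so |z| = sqrt(2.747253) = 1.6575 for both roots.
Moduli of all roots: 1.6575, 1.6575.
All moduli strictly greater than 1? Yes.
Verdict: Stationary.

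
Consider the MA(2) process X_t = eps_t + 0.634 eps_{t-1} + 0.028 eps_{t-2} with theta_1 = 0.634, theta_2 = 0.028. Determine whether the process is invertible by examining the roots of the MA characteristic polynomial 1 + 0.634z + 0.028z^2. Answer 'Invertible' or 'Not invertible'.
\text{Invertible}

The MA(q) characteristic polynomial is P(z) = 1 + 0.634z + 0.028z^2.
Invertibility requires all roots to lie outside the unit circle, i.e. |z| > 1 for every root.
Set 1 + (0.634) z + (0.028) z^2 = 0, i.e. a z^2 + b z + c = 0 with a = 0.028, b = 0.634, c = 1.
Discriminant D = b^2 - 4ac = (0.634)^2 - 4*(0.028)*1 = 0.401956 - (0.112) = 0.289956.
D >= 0, so the roots are real: z = (-b +/- sqrt(D)) / (2a) = (-0.634 +/- 0.538476) / (0.056).
  z_1 = (-0.634 + 0.538476) / (0.056) = -1.7058,   |z_1| = 1.7058.
  z_2 = (-0.634 - 0.538476) / (0.056) = -20.9371,   |z_2| = 20.9371.
Moduli of all roots: 1.7058, 20.9371.
All moduli strictly greater than 1? Yes.
Verdict: Invertible.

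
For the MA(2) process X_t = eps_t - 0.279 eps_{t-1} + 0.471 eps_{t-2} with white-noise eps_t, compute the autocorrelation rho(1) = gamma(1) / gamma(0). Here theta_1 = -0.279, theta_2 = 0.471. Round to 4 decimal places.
\rho(1) = -0.3158

For an MA(q) process with theta_0 = 1, the autocovariance is
  gamma(k) = sigma^2 * sum_{i=0..q-k} theta_i * theta_{i+k},
and rho(k) = gamma(k) / gamma(0). Sigma^2 cancels.
  numerator   = (1)*(-0.279) + (-0.279)*(0.471) = -0.410409.
  denominator = (1)^2 + (-0.279)^2 + (0.471)^2 = 1.299682.
  rho(1) = -0.410409 / 1.299682 = -0.3158.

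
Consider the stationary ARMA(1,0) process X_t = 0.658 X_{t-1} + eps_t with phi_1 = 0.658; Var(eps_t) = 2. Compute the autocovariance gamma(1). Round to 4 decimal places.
\gamma(1) = 2.3208

Multiply the model equation by X_{t-k} and take expectations. With theta_0 = psi_0 = 1 and psi_j the MA(infinity) weights, this gives
  gamma(k) - sum_i phi_i gamma(k-i) = c_k,
  c_k = sigma^2 * sum_{j=k..q} theta_j psi_{j-k}   (c_k = 0 for k > q),
using gamma(-m) = gamma(m).
Pure AR (q = 0): c_0 = sigma^2 = 2, c_k = 0 for k >= 1.
Equations for k = 0 and k = 1 (AR order 1):
  gamma(0) = phi_1 gamma(1) + c_0
  gamma(1) = phi_1 gamma(0) + c_1
Substituting the second into the first: gamma(0) (1 - phi_1^2) = c_0 + phi_1 c_1, so
  gamma(0) = c_0 / (1 - phi_1^2) = 2 / (1 - (0.658)^2) = 2 / 0.567036 = 3.527113.
  gamma(1) = phi_1 gamma(0) = (0.658)(3.527113) = 2.32084.
Therefore gamma(1) = 2.3208 (to 4 decimal places).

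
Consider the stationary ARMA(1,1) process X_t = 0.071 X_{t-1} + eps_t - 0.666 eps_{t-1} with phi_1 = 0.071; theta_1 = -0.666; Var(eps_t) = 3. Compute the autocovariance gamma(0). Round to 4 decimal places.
\gamma(0) = 4.0675

Multiply the model equation by X_{t-k} and take expectations. With theta_0 = psi_0 = 1 and psi_j the MA(infinity) weights, this gives
  gamma(k) - sum_i phi_i gamma(k-i) = c_k,
  c_k = sigma^2 * sum_{j=k..q} theta_j psi_{j-k}   (c_k = 0 for k > q),
using gamma(-m) = gamma(m).
psi-weights needed (psi_j = theta_j + sum_i phi_i psi_{j-i}):
  psi_1 = theta_1 + phi_1 = -0.666 + (0.071) = -0.595
Right-hand sides:
  c_0 = sigma^2 (1 + theta_1 psi_1) = 3 * (1 + (-0.666)(-0.595)) = 3 * 1.39627 = 4.18881
  c_1 = sigma^2 theta_1 = 3 * (-0.666) = -1.998
  c_2 = 0
Equations for k = 0 and k = 1 (AR order 1):
  gamma(0) = phi_1 gamma(1) + c_0
  gamma(1) = phi_1 gamma(0) + c_1
Substituting the second into the first: gamma(0) (1 - phi_1^2) = c_0 + phi_1 c_1, so
  gamma(0) = (c_0 + phi_1 c_1) / (1 - phi_1^2) = (4.18881 + (0.071)(-1.998)) / (1 - (0.071)^2) = 4.046952 / 0.994959 = 4.067456.
Therefore gamma(0) = 4.0675 (to 4 decimal places).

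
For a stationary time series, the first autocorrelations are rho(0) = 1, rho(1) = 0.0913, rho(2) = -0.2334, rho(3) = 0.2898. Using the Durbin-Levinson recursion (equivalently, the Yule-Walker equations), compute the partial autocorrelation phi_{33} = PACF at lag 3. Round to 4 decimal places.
\phi_{33} = 0.3630

The PACF at lag k is phi_{kk}, the last component of the solution
to the Yule-Walker system G_k phi = r_k where
  (G_k)_{ij} = rho(|i - j|), (r_k)_i = rho(i), i,j = 1..k.
Equivalently, Durbin-Levinson gives phi_{kk} iteratively:
  phi_{11} = rho(1)
  phi_{kk} = [rho(k) - sum_{j=1..k-1} phi_{k-1,j} rho(k-j)]
            / [1 - sum_{j=1..k-1} phi_{k-1,j} rho(j)],
  phi_{k,j} = phi_{k-1,j} - phi_{kk} phi_{k-1,k-j},  j = 1..k-1.
Step k = 1:
  phi_11 = rho(1) = 0.0913.
Step k = 2:
  phi_22 = [rho(2) - phi_11 rho(1)] / [1 - phi_11 rho(1)] = [-0.2334 - (0.0913)(0.0913)] / [1 - (0.0913)(0.0913)]
         = -0.24173569 / 0.99166431 = -0.243768.
  Update: phi_21 = phi_11 - phi_22 phi_11 = 0.0913 - (-0.243768)(0.0913) = 0.113556.
Step k = 3:
  phi_33 = [rho(3) - phi_21 rho(2) - phi_22 rho(1)] / [1 - phi_21 rho(1) - phi_22 rho(2)]
    numerator   = 0.2898 - (0.113556)(-0.2334) - (-0.243768)(0.0913) = 0.33855995
    denominator = 1 - (0.113556)(0.0913) - (-0.243768)(-0.2334) = 0.93273697
  phi_33 = 0.33855995 / 0.93273697 = 0.363.
Therefore phi_{33} = 0.3630.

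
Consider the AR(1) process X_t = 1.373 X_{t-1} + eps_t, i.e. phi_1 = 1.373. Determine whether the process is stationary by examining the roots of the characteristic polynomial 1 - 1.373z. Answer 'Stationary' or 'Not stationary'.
\text{Not stationary}

The AR(p) characteristic polynomial is P(z) = 1 - 1.373z.
Stationarity requires all roots to lie outside the unit circle, i.e. |z| > 1 for every root.
This is linear in z: 1 + (-1.373) z = 0  =>  z = -1/(-1.373) = 0.728332,  |z| = 0.728332.
Moduli of all roots: 0.7283.
All moduli strictly greater than 1? No.
Verdict: Not stationary.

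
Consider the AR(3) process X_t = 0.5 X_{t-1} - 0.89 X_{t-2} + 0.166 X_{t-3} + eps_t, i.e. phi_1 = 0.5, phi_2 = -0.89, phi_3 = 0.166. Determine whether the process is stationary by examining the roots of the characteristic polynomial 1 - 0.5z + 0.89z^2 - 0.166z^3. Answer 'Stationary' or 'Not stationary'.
\text{Stationary}

The AR(p) characteristic polynomial is P(z) = 1 - 0.5z + 0.89z^2 - 0.166z^3.
Stationarity requires all roots to lie outside the unit circle, i.e. |z| > 1 for every root.
Degree 3: look for a simple real root z0 first, then factor out (1 - z/z0) and solve the remaining quadratic.
Testing z0 = 5: P(5) = 1 + (-0.5)(5) + (0.89)(5)^2 + (-0.166)(5)^3
  = 1 + (-2.5) + (22.25) + (-20.75) = 0.  So z_0 = 5 is a root, |z_0| = 5.
Divide out the factor (1 - 0.2 z) = (1 - z/z0) (since 1/z0 = 0.2):
  P(z) = (1 - 0.2 z)(1 + (-0.3) z + (0.83) z^2)
  [check: z-coef -0.3 - (0.2) = -0.5; z^2-coef 0.83 - (0.2)(-0.3) = 0.89; z^3-coef -(0.2)(0.83) = -0.166.]
Remaining roots from the quadratic factor 1 + (-0.3) z + (0.83) z^2:
  Set 1 + (-0.3) z + (0.83) z^2 = 0, i.e. a z^2 + b z + c = 0 with a = 0.83, b = -0.3, c = 1.
  Discriminant D = b^2 - 4ac = (-0.3)^2 - 4*(0.83)*1 = 0.09 - (3.32) = -3.23.
  D < 0, so the roots are the complex-conjugate pair z = (-b +/- i sqrt(-D)) / (2a) = 0.1807 +/- 1.0827i.
  For a conjugate pair |z|^2 = z * conj(z) = (product of roots) = c/a = 1/(0.83) = 1.204819, so |z| = sqrt(1.204819) = 1.0976 for both roots.
Moduli of all roots: 5.0000, 1.0976, 1.0976.
All moduli strictly greater than 1? Yes.
Verdict: Stationary.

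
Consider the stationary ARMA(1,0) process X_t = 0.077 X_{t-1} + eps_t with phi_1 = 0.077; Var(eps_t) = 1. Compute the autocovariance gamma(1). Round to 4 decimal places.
\gamma(1) = 0.0775

Multiply the model equation by X_{t-k} and take expectations. With theta_0 = psi_0 = 1 and psi_j the MA(infinity) weights, this gives
  gamma(k) - sum_i phi_i gamma(k-i) = c_k,
  c_k = sigma^2 * sum_{j=k..q} theta_j psi_{j-k}   (c_k = 0 for k > q),
using gamma(-m) = gamma(m).
Pure AR (q = 0): c_0 = sigma^2 = 1, c_k = 0 for k >= 1.
Equations for k = 0 and k = 1 (AR order 1):
  gamma(0) = phi_1 gamma(1) + c_0
  gamma(1) = phi_1 gamma(0) + c_1
Substituting the second into the first: gamma(0) (1 - phi_1^2) = c_0 + phi_1 c_1, so
  gamma(0) = c_0 / (1 - phi_1^2) = 1 / (1 - (0.077)^2) = 1 / 0.994071 = 1.005964.
  gamma(1) = phi_1 gamma(0) = (0.077)(1.005964) = 0.077459.
Therefore gamma(1) = 0.0775 (to 4 decimal places).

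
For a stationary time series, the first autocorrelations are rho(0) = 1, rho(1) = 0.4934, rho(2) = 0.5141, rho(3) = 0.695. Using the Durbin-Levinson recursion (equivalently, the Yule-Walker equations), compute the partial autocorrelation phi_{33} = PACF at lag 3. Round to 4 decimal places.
\phi_{33} = 0.5390

The PACF at lag k is phi_{kk}, the last component of the solution
to the Yule-Walker system G_k phi = r_k where
  (G_k)_{ij} = rho(|i - j|), (r_k)_i = rho(i), i,j = 1..k.
Equivalently, Durbin-Levinson gives phi_{kk} iteratively:
  phi_{11} = rho(1)
  phi_{kk} = [rho(k) - sum_{j=1..k-1} phi_{k-1,j} rho(k-j)]
            / [1 - sum_{j=1..k-1} phi_{k-1,j} rho(j)],
  phi_{k,j} = phi_{k-1,j} - phi_{kk} phi_{k-1,k-j},  j = 1..k-1.
Step k = 1:
  phi_11 = rho(1) = 0.4934.
Step k = 2:
  phi_22 = [rho(2) - phi_11 rho(1)] / [1 - phi_11 rho(1)] = [0.5141 - (0.4934)(0.4934)] / [1 - (0.4934)(0.4934)]
         = 0.27065644 / 0.75655644 = 0.357748.
  Update: phi_21 = phi_11 - phi_22 phi_11 = 0.4934 - (0.357748)(0.4934) = 0.316887.
Step k = 3:
  phi_33 = [rho(3) - phi_21 rho(2) - phi_22 rho(1)] / [1 - phi_21 rho(1) - phi_22 rho(2)]
    numerator   = 0.695 - (0.316887)(0.5141) - (0.357748)(0.4934) = 0.3555755
    denominator = 1 - (0.316887)(0.4934) - (0.357748)(0.5141) = 0.65972968
  phi_33 = 0.3555755 / 0.65972968 = 0.539.
Therefore phi_{33} = 0.5390.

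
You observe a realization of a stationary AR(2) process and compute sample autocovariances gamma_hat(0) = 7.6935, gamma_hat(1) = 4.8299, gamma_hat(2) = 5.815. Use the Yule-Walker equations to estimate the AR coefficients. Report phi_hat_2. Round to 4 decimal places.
\hat\phi_{2} = 0.5970

The Yule-Walker equations for an AR(p) process read, in matrix form,
  Gamma_p phi = r_p,   with   (Gamma_p)_{ij} = gamma(|i - j|),
                       (r_p)_i = gamma(i),   i,j = 1..p.
Substitute the sample gammas (Toeplitz matrix and right-hand side of size 2):
  Gamma_p = [[7.6935, 4.8299], [4.8299, 7.6935]]
  r_p     = [4.8299, 5.815]
Written out:
  7.6935 phi_1 + 4.8299 phi_2 = 4.8299
  4.8299 phi_1 + 7.6935 phi_2 = 5.815
Solve by Cramer's rule:
  det = gamma(0)^2 - gamma(1)^2 = (7.6935)^2 - (4.8299)^2 = 59.18994225 - 23.32793401 = 35.86200824
  phi_hat_1 = [gamma(1) gamma(0) - gamma(1) gamma(2)] / det = [(4.8299)(7.6935) - (4.8299)(5.815)] / 35.86200824 = 9.07296715 / 35.86200824 = 0.253
  phi_hat_2 = [gamma(0) gamma(2) - gamma(1)^2] / det = [(7.6935)(5.815) - (4.8299)^2] / 35.86200824 = 21.40976849 / 35.86200824 = 0.597
So phi_hat = [0.2530, 0.5970].
Therefore phi_hat_2 = 0.5970.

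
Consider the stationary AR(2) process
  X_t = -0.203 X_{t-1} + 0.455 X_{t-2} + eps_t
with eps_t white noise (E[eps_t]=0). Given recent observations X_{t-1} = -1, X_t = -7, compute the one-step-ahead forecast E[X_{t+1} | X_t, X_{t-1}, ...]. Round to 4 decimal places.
E[X_{t+1} \mid \mathcal F_t] = 0.9660

For an AR(p) model X_t = c + sum_i phi_i X_{t-i} + eps_t, the
one-step-ahead conditional mean is
  E[X_{t+1} | X_t, ...] = c + sum_i phi_i X_{t+1-i}.
Substitute known values:
  E[X_{t+1} | ...] = (-0.203) * (-7) + (0.455) * (-1)
                   = 0.9660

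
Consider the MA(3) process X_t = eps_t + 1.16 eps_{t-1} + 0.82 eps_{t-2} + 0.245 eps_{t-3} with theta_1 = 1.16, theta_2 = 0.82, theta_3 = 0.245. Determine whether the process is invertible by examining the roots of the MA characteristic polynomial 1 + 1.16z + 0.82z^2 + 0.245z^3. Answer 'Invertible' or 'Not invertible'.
\text{Invertible}

The MA(q) characteristic polynomial is P(z) = 1 + 1.16z + 0.82z^2 + 0.245z^3.
Invertibility requires all roots to lie outside the unit circle, i.e. |z| > 1 for every root.
Degree 3: look for a simple real root z0 first, then factor out (1 - z/z0) and solve the remaining quadratic.
Testing z0 = -2: P(-2) = 1 + (1.16)(-2) + (0.82)(-2)^2 + (0.245)(-2)^3
  = 1 + (-2.32) + (3.28) + (-1.96) = 0.  So z_0 = -2 is a root, |z_0| = 2.
Divide out the factor (1 + 0.5 z) = (1 - z/z0) (since 1/z0 = -0.5):
  P(z) = (1 + 0.5 z)(1 + (0.66) z + (0.49) z^2)
  [check: z-coef 0.66 - (-0.5) = 1.16; z^2-coef 0.49 - (-0.5)(0.66) = 0.82; z^3-coef -(-0.5)(0.49) = 0.245.]
Remaining roots from the quadratic factor 1 + (0.66) z + (0.49) z^2:
  Set 1 + (0.66) z + (0.49) z^2 = 0, i.e. a z^2 + b z + c = 0 with a = 0.49, b = 0.66, c = 1.
  Discriminant D = b^2 - 4ac = (0.66)^2 - 4*(0.49)*1 = 0.4356 - (1.96) = -1.5244.
  D < 0, so the roots are the complex-conjugate pair z = (-b +/- i sqrt(-D)) / (2a) = -0.6735 +/- 1.2599i.
  For a conjugate pair |z|^2 = z * conj(z) = (product of roots) = c/a = 1/(0.49) = 2.040816, so |z| = sqrt(2.040816) = 1.4286 for both roots.
Moduli of all roots: 2.0000, 1.4286, 1.4286.
All moduli strictly greater than 1? Yes.
Verdict: Invertible.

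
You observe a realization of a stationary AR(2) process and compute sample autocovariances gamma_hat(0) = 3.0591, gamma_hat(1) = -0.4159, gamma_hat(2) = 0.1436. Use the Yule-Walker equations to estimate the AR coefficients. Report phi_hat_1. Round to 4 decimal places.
\hat\phi_{1} = -0.1320

The Yule-Walker equations for an AR(p) process read, in matrix form,
  Gamma_p phi = r_p,   with   (Gamma_p)_{ij} = gamma(|i - j|),
                       (r_p)_i = gamma(i),   i,j = 1..p.
Substitute the sample gammas (Toeplitz matrix and right-hand side of size 2):
  Gamma_p = [[3.0591, -0.4159], [-0.4159, 3.0591]]
  r_p     = [-0.4159, 0.1436]
Written out:
  3.0591 phi_1 - 0.4159 phi_2 = -0.4159
  -0.4159 phi_1 + 3.0591 phi_2 = 0.1436
Solve by Cramer's rule:
  det = gamma(0)^2 - gamma(1)^2 = (3.0591)^2 - (-0.4159)^2 = 9.35809281 - 0.17297281 = 9.18512
  phi_hat_1 = [gamma(1) gamma(0) - gamma(1) gamma(2)] / det = [(-0.4159)(3.0591) - (-0.4159)(0.1436)] / 9.18512 = -1.21255645 / 9.18512 = -0.132
  phi_hat_2 = [gamma(0) gamma(2) - gamma(1)^2] / det = [(3.0591)(0.1436) - (-0.4159)^2] / 9.18512 = 0.26631395 / 9.18512 = 0.029
So phi_hat = [-0.1320, 0.0290].
Therefore phi_hat_1 = -0.1320.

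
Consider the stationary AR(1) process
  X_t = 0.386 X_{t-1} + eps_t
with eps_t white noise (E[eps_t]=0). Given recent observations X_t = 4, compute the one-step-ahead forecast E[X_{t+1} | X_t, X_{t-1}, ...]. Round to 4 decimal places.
E[X_{t+1} \mid \mathcal F_t] = 1.5440

For an AR(p) model X_t = c + sum_i phi_i X_{t-i} + eps_t, the
one-step-ahead conditional mean is
  E[X_{t+1} | X_t, ...] = c + sum_i phi_i X_{t+1-i}.
Substitute known values:
  E[X_{t+1} | ...] = (0.386) * (4)
                   = 1.5440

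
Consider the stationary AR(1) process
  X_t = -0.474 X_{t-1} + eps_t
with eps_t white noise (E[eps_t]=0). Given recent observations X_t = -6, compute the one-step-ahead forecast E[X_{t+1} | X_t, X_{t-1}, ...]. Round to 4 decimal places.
E[X_{t+1} \mid \mathcal F_t] = 2.8440

For an AR(p) model X_t = c + sum_i phi_i X_{t-i} + eps_t, the
one-step-ahead conditional mean is
  E[X_{t+1} | X_t, ...] = c + sum_i phi_i X_{t+1-i}.
Substitute known values:
  E[X_{t+1} | ...] = (-0.474) * (-6)
                   = 2.8440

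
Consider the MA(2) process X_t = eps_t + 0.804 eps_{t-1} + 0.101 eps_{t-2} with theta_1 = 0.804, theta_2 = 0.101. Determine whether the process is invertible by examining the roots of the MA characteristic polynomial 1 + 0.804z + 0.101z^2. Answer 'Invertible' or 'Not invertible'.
\text{Invertible}

The MA(q) characteristic polynomial is P(z) = 1 + 0.804z + 0.101z^2.
Invertibility requires all roots to lie outside the unit circle, i.e. |z| > 1 for every root.
Set 1 + (0.804) z + (0.101) z^2 = 0, i.e. a z^2 + b z + c = 0 with a = 0.101, b = 0.804, c = 1.
Discriminant D = b^2 - 4ac = (0.804)^2 - 4*(0.101)*1 = 0.646416 - (0.404) = 0.242416.
D >= 0, so the roots are real: z = (-b +/- sqrt(D)) / (2a) = (-0.804 +/- 0.492358) / (0.202).
  z_1 = (-0.804 + 0.492358) / (0.202) = -1.5428,   |z_1| = 1.5428.
  z_2 = (-0.804 - 0.492358) / (0.202) = -6.4176,   |z_2| = 6.4176.
Moduli of all roots: 1.5428, 6.4176.
All moduli strictly greater than 1? Yes.
Verdict: Invertible.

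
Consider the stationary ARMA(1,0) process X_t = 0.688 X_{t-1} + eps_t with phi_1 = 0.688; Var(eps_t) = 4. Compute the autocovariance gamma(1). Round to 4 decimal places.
\gamma(1) = 5.2254

Multiply the model equation by X_{t-k} and take expectations. With theta_0 = psi_0 = 1 and psi_j the MA(infinity) weights, this gives
  gamma(k) - sum_i phi_i gamma(k-i) = c_k,
  c_k = sigma^2 * sum_{j=k..q} theta_j psi_{j-k}   (c_k = 0 for k > q),
using gamma(-m) = gamma(m).
Pure AR (q = 0): c_0 = sigma^2 = 4, c_k = 0 for k >= 1.
Equations for k = 0 and k = 1 (AR order 1):
  gamma(0) = phi_1 gamma(1) + c_0
  gamma(1) = phi_1 gamma(0) + c_1
Substituting the second into the first: gamma(0) (1 - phi_1^2) = c_0 + phi_1 c_1, so
  gamma(0) = c_0 / (1 - phi_1^2) = 4 / (1 - (0.688)^2) = 4 / 0.526656 = 7.595091.
  gamma(1) = phi_1 gamma(0) = (0.688)(7.595091) = 5.225422.
Therefore gamma(1) = 5.2254 (to 4 decimal places).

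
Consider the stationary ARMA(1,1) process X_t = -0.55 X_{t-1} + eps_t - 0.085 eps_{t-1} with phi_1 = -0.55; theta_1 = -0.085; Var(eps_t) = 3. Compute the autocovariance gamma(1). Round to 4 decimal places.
\gamma(1) = -2.8589

Multiply the model equation by X_{t-k} and take expectations. With theta_0 = psi_0 = 1 and psi_j the MA(infinity) weights, this gives
  gamma(k) - sum_i phi_i gamma(k-i) = c_k,
  c_k = sigma^2 * sum_{j=k..q} theta_j psi_{j-k}   (c_k = 0 for k > q),
using gamma(-m) = gamma(m).
psi-weights needed (psi_j = theta_j + sum_i phi_i psi_{j-i}):
  psi_1 = theta_1 + phi_1 = -0.085 + (-0.55) = -0.635
Right-hand sides:
  c_0 = sigma^2 (1 + theta_1 psi_1) = 3 * (1 + (-0.085)(-0.635)) = 3 * 1.053975 = 3.161925
  c_1 = sigma^2 theta_1 = 3 * (-0.085) = -0.255
  c_2 = 0
Equations for k = 0 and k = 1 (AR order 1):
  gamma(0) = phi_1 gamma(1) + c_0
  gamma(1) = phi_1 gamma(0) + c_1
Substituting the second into the first: gamma(0) (1 - phi_1^2) = c_0 + phi_1 c_1, so
  gamma(0) = (c_0 + phi_1 c_1) / (1 - phi_1^2) = (3.161925 + (-0.55)(-0.255)) / (1 - (-0.55)^2) = 3.302175 / 0.6975 = 4.734301.
  gamma(1) = phi_1 gamma(0) + c_1 = (-0.55)(4.734301) + (-0.255) = -2.858866.
Therefore gamma(1) = -2.8589 (to 4 decimal places).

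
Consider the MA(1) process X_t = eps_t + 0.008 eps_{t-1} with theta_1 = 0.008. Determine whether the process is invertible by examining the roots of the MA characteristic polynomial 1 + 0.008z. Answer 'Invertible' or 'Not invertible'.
\text{Invertible}

The MA(q) characteristic polynomial is P(z) = 1 + 0.008z.
Invertibility requires all roots to lie outside the unit circle, i.e. |z| > 1 for every root.
This is linear in z: 1 + (0.008) z = 0  =>  z = -1/(0.008) = -125,  |z| = 125.
Moduli of all roots: 125.0000.
All moduli strictly greater than 1? Yes.
Verdict: Invertible.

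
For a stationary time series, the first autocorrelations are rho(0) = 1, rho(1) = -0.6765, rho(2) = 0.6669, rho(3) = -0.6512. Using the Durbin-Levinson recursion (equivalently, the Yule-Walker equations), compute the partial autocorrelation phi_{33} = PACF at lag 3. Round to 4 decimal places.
\phi_{33} = -0.2450

The PACF at lag k is phi_{kk}, the last component of the solution
to the Yule-Walker system G_k phi = r_k where
  (G_k)_{ij} = rho(|i - j|), (r_k)_i = rho(i), i,j = 1..k.
Equivalently, Durbin-Levinson gives phi_{kk} iteratively:
  phi_{11} = rho(1)
  phi_{kk} = [rho(k) - sum_{j=1..k-1} phi_{k-1,j} rho(k-j)]
            / [1 - sum_{j=1..k-1} phi_{k-1,j} rho(j)],
  phi_{k,j} = phi_{k-1,j} - phi_{kk} phi_{k-1,k-j},  j = 1..k-1.
Step k = 1:
  phi_11 = rho(1) = -0.6765.
Step k = 2:
  phi_22 = [rho(2) - phi_11 rho(1)] / [1 - phi_11 rho(1)] = [0.6669 - (-0.6765)(-0.6765)] / [1 - (-0.6765)(-0.6765)]
         = 0.20924775 / 0.54234775 = 0.385818.
  Update: phi_21 = phi_11 - phi_22 phi_11 = -0.6765 - (0.385818)(-0.6765) = -0.415494.
Step k = 3:
  phi_33 = [rho(3) - phi_21 rho(2) - phi_22 rho(1)] / [1 - phi_21 rho(1) - phi_22 rho(2)]
    numerator   = -0.6512 - (-0.415494)(0.6669) - (0.385818)(-0.6765) = -0.113101
    denominator = 1 - (-0.415494)(-0.6765) - (0.385818)(0.6669) = 0.46161611
  phi_33 = -0.113101 / 0.46161611 = -0.245.
Therefore phi_{33} = -0.2450.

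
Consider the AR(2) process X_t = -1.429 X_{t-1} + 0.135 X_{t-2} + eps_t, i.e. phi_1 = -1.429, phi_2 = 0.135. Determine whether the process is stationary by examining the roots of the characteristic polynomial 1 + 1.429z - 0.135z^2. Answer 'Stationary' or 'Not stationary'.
\text{Not stationary}

The AR(p) characteristic polynomial is P(z) = 1 + 1.429z - 0.135z^2.
Stationarity requires all roots to lie outside the unit circle, i.e. |z| > 1 for every root.
Set 1 + (1.429) z + (-0.135) z^2 = 0, i.e. a z^2 + b z + c = 0 with a = -0.135, b = 1.429, c = 1.
Discriminant D = b^2 - 4ac = (1.429)^2 - 4*(-0.135)*1 = 2.042041 - (-0.54) = 2.582041.
D >= 0, so the roots are real: z = (-b +/- sqrt(D)) / (2a) = (-1.429 +/- 1.606873) / (-0.27).
  z_1 = (-1.429 + 1.606873) / (-0.27) = -0.6588,   |z_1| = 0.6588.
  z_2 = (-1.429 - 1.606873) / (-0.27) = 11.244,   |z_2| = 11.244.
Moduli of all roots: 0.6588, 11.2440.
All moduli strictly greater than 1? No.
Verdict: Not stationary.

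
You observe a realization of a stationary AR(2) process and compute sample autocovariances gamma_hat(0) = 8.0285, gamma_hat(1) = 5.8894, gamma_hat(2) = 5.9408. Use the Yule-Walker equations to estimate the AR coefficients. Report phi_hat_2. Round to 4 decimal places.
\hat\phi_{2} = 0.4370

The Yule-Walker equations for an AR(p) process read, in matrix form,
  Gamma_p phi = r_p,   with   (Gamma_p)_{ij} = gamma(|i - j|),
                       (r_p)_i = gamma(i),   i,j = 1..p.
Substitute the sample gammas (Toeplitz matrix and right-hand side of size 2):
  Gamma_p = [[8.0285, 5.8894], [5.8894, 8.0285]]
  r_p     = [5.8894, 5.9408]
Written out:
  8.0285 phi_1 + 5.8894 phi_2 = 5.8894
  5.8894 phi_1 + 8.0285 phi_2 = 5.9408
Solve by Cramer's rule:
  det = gamma(0)^2 - gamma(1)^2 = (8.0285)^2 - (5.8894)^2 = 64.45681225 - 34.68503236 = 29.77177989
  phi_hat_1 = [gamma(1) gamma(0) - gamma(1) gamma(2)] / det = [(5.8894)(8.0285) - (5.8894)(5.9408)] / 29.77177989 = 12.29530038 / 29.77177989 = 0.413
  phi_hat_2 = [gamma(0) gamma(2) - gamma(1)^2] / det = [(8.0285)(5.9408) - (5.8894)^2] / 29.77177989 = 13.01068044 / 29.77177989 = 0.437
So phi_hat = [0.4130, 0.4370].
Therefore phi_hat_2 = 0.4370.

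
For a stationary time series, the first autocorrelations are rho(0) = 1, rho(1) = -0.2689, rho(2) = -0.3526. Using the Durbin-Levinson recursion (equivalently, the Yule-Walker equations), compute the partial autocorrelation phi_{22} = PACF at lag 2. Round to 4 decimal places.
\phi_{22} = -0.4580

The PACF at lag k is phi_{kk}, the last component of the solution
to the Yule-Walker system G_k phi = r_k where
  (G_k)_{ij} = rho(|i - j|), (r_k)_i = rho(i), i,j = 1..k.
Equivalently, Durbin-Levinson gives phi_{kk} iteratively:
  phi_{11} = rho(1)
  phi_{kk} = [rho(k) - sum_{j=1..k-1} phi_{k-1,j} rho(k-j)]
            / [1 - sum_{j=1..k-1} phi_{k-1,j} rho(j)],
  phi_{k,j} = phi_{k-1,j} - phi_{kk} phi_{k-1,k-j},  j = 1..k-1.
Step k = 1:
  phi_11 = rho(1) = -0.2689.
Step k = 2:
  phi_22 = [rho(2) - phi_11 rho(1)] / [1 - phi_11 rho(1)] = [-0.3526 - (-0.2689)(-0.2689)] / [1 - (-0.2689)(-0.2689)]
         = -0.42490721 / 0.92769279 = -0.458.
Therefore phi_{22} = -0.4580.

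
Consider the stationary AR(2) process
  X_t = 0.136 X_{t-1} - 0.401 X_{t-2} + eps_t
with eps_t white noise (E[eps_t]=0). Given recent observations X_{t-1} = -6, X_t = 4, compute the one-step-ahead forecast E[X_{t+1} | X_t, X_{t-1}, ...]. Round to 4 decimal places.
E[X_{t+1} \mid \mathcal F_t] = 2.9500

For an AR(p) model X_t = c + sum_i phi_i X_{t-i} + eps_t, the
one-step-ahead conditional mean is
  E[X_{t+1} | X_t, ...] = c + sum_i phi_i X_{t+1-i}.
Substitute known values:
  E[X_{t+1} | ...] = (0.136) * (4) + (-0.401) * (-6)
                   = 2.9500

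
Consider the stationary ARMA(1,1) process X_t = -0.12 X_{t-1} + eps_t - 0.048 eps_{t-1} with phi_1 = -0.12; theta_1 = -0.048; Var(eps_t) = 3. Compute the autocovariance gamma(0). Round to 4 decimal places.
\gamma(0) = 3.0859

Multiply the model equation by X_{t-k} and take expectations. With theta_0 = psi_0 = 1 and psi_j the MA(infinity) weights, this gives
  gamma(k) - sum_i phi_i gamma(k-i) = c_k,
  c_k = sigma^2 * sum_{j=k..q} theta_j psi_{j-k}   (c_k = 0 for k > q),
using gamma(-m) = gamma(m).
psi-weights needed (psi_j = theta_j + sum_i phi_i psi_{j-i}):
  psi_1 = theta_1 + phi_1 = -0.048 + (-0.12) = -0.168
Right-hand sides:
  c_0 = sigma^2 (1 + theta_1 psi_1) = 3 * (1 + (-0.048)(-0.168)) = 3 * 1.008064 = 3.024192
  c_1 = sigma^2 theta_1 = 3 * (-0.048) = -0.144
  c_2 = 0
Equations for k = 0 and k = 1 (AR order 1):
  gamma(0) = phi_1 gamma(1) + c_0
  gamma(1) = phi_1 gamma(0) + c_1
Substituting the second into the first: gamma(0) (1 - phi_1^2) = c_0 + phi_1 c_1, so
  gamma(0) = (c_0 + phi_1 c_1) / (1 - phi_1^2) = (3.024192 + (-0.12)(-0.144)) / (1 - (-0.12)^2) = 3.041472 / 0.9856 = 3.085909.
Therefore gamma(0) = 3.0859 (to 4 decimal places).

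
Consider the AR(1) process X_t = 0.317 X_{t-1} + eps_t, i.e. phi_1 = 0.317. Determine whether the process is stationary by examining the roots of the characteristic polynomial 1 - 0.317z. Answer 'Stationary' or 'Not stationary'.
\text{Stationary}

The AR(p) characteristic polynomial is P(z) = 1 - 0.317z.
Stationarity requires all roots to lie outside the unit circle, i.e. |z| > 1 for every root.
This is linear in z: 1 + (-0.317) z = 0  =>  z = -1/(-0.317) = 3.154574,  |z| = 3.154574.
Moduli of all roots: 3.1546.
All moduli strictly greater than 1? Yes.
Verdict: Stationary.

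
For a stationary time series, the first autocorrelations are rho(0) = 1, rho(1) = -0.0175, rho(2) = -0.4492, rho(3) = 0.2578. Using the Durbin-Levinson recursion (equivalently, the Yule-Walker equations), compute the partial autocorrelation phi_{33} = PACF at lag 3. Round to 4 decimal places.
\phi_{33} = 0.2991

The PACF at lag k is phi_{kk}, the last component of the solution
to the Yule-Walker system G_k phi = r_k where
  (G_k)_{ij} = rho(|i - j|), (r_k)_i = rho(i), i,j = 1..k.
Equivalently, Durbin-Levinson gives phi_{kk} iteratively:
  phi_{11} = rho(1)
  phi_{kk} = [rho(k) - sum_{j=1..k-1} phi_{k-1,j} rho(k-j)]
            / [1 - sum_{j=1..k-1} phi_{k-1,j} rho(j)],
  phi_{k,j} = phi_{k-1,j} - phi_{kk} phi_{k-1,k-j},  j = 1..k-1.
Step k = 1:
  phi_11 = rho(1) = -0.0175.
Step k = 2:
  phi_22 = [rho(2) - phi_11 rho(1)] / [1 - phi_11 rho(1)] = [-0.4492 - (-0.0175)(-0.0175)] / [1 - (-0.0175)(-0.0175)]
         = -0.44950625 / 0.99969375 = -0.449644.
  Update: phi_21 = phi_11 - phi_22 phi_11 = -0.0175 - (-0.449644)(-0.0175) = -0.025369.
Step k = 3:
  phi_33 = [rho(3) - phi_21 rho(2) - phi_22 rho(1)] / [1 - phi_21 rho(1) - phi_22 rho(2)]
    numerator   = 0.2578 - (-0.025369)(-0.4492) - (-0.449644)(-0.0175) = 0.23853558
    denominator = 1 - (-0.025369)(-0.0175) - (-0.449644)(-0.4492) = 0.79757598
  phi_33 = 0.23853558 / 0.79757598 = 0.2991.
Therefore phi_{33} = 0.2991.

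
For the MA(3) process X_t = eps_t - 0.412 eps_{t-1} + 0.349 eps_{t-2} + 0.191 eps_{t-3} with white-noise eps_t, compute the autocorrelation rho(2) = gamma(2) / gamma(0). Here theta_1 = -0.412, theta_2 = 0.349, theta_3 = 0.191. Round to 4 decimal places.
\rho(2) = 0.2035

For an MA(q) process with theta_0 = 1, the autocovariance is
  gamma(k) = sigma^2 * sum_{i=0..q-k} theta_i * theta_{i+k},
and rho(k) = gamma(k) / gamma(0). Sigma^2 cancels.
  numerator   = (1)*(0.349) + (-0.412)*(0.191) = 0.270308.
  denominator = (1)^2 + (-0.412)^2 + (0.349)^2 + (0.191)^2 = 1.328026.
  rho(2) = 0.270308 / 1.328026 = 0.2035.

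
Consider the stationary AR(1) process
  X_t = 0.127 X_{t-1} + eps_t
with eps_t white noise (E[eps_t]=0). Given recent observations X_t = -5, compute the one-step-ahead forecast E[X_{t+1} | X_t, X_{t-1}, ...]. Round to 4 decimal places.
E[X_{t+1} \mid \mathcal F_t] = -0.6350

For an AR(p) model X_t = c + sum_i phi_i X_{t-i} + eps_t, the
one-step-ahead conditional mean is
  E[X_{t+1} | X_t, ...] = c + sum_i phi_i X_{t+1-i}.
Substitute known values:
  E[X_{t+1} | ...] = (0.127) * (-5)
                   = -0.6350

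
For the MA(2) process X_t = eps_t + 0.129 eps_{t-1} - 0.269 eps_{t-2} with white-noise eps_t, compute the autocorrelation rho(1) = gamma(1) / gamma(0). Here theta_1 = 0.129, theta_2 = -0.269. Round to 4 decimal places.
\rho(1) = 0.0866

For an MA(q) process with theta_0 = 1, the autocovariance is
  gamma(k) = sigma^2 * sum_{i=0..q-k} theta_i * theta_{i+k},
and rho(k) = gamma(k) / gamma(0). Sigma^2 cancels.
  numerator   = (1)*(0.129) + (0.129)*(-0.269) = 0.094299.
  denominator = (1)^2 + (0.129)^2 + (-0.269)^2 = 1.089002.
  rho(1) = 0.094299 / 1.089002 = 0.0866.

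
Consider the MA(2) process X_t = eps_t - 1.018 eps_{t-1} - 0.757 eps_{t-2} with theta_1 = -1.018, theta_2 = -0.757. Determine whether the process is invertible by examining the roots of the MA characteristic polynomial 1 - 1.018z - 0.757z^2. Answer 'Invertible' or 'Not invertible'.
\text{Not invertible}

The MA(q) characteristic polynomial is P(z) = 1 - 1.018z - 0.757z^2.
Invertibility requires all roots to lie outside the unit circle, i.e. |z| > 1 for every root.
Set 1 + (-1.018) z + (-0.757) z^2 = 0, i.e. a z^2 + b z + c = 0 with a = -0.757, b = -1.018, c = 1.
Discriminant D = b^2 - 4ac = (-1.018)^2 - 4*(-0.757)*1 = 1.036324 - (-3.028) = 4.064324.
D >= 0, so the roots are real: z = (-b +/- sqrt(D)) / (2a) = (1.018 +/- 2.016017) / (-1.514).
  z_1 = (1.018 + 2.016017) / (-1.514) = -2.004,   |z_1| = 2.004.
  z_2 = (1.018 - 2.016017) / (-1.514) = 0.6592,   |z_2| = 0.6592.
Moduli of all roots: 2.0040, 0.6592.
All moduli strictly greater than 1? No.
Verdict: Not invertible.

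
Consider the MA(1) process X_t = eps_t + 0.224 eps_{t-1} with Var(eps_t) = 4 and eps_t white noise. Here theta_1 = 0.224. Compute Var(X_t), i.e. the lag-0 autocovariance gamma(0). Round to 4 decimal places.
\gamma(0) = 4.2007

For an MA(q) process X_t = eps_t + sum_i theta_i eps_{t-i} with
Var(eps_t) = sigma^2, the variance is
  gamma(0) = sigma^2 * (1 + sum_i theta_i^2).
  sum_i theta_i^2 = (0.224)^2 = 0.050176.
  gamma(0) = 4 * (1 + 0.050176) = 4 * 1.050176 = 4.200704, which rounds to 4.2007.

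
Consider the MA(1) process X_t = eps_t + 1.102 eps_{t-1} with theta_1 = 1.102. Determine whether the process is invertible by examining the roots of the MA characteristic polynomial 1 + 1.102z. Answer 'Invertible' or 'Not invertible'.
\text{Not invertible}

The MA(q) characteristic polynomial is P(z) = 1 + 1.102z.
Invertibility requires all roots to lie outside the unit circle, i.e. |z| > 1 for every root.
This is linear in z: 1 + (1.102) z = 0  =>  z = -1/(1.102) = -0.907441,  |z| = 0.907441.
Moduli of all roots: 0.9074.
All moduli strictly greater than 1? No.
Verdict: Not invertible.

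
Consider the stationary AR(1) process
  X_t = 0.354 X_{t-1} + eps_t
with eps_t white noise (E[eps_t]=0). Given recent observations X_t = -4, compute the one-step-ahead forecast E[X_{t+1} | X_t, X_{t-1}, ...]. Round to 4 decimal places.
E[X_{t+1} \mid \mathcal F_t] = -1.4160

For an AR(p) model X_t = c + sum_i phi_i X_{t-i} + eps_t, the
one-step-ahead conditional mean is
  E[X_{t+1} | X_t, ...] = c + sum_i phi_i X_{t+1-i}.
Substitute known values:
  E[X_{t+1} | ...] = (0.354) * (-4)
                   = -1.4160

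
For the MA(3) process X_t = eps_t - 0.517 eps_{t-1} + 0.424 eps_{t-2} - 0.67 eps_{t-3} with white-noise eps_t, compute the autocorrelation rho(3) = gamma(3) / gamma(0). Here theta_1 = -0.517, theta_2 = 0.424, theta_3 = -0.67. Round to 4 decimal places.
\rho(3) = -0.3534

For an MA(q) process with theta_0 = 1, the autocovariance is
  gamma(k) = sigma^2 * sum_{i=0..q-k} theta_i * theta_{i+k},
and rho(k) = gamma(k) / gamma(0). Sigma^2 cancels.
  numerator   = (1)*(-0.67) = -0.67.
  denominator = (1)^2 + (-0.517)^2 + (0.424)^2 + (-0.67)^2 = 1.895965.
  rho(3) = -0.67 / 1.895965 = -0.3534.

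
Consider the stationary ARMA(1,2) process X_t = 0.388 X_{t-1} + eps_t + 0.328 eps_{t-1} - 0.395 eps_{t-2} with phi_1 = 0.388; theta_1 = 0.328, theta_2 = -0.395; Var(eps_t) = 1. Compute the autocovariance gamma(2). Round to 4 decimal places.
\gamma(2) = -0.1473

Multiply the model equation by X_{t-k} and take expectations. With theta_0 = psi_0 = 1 and psi_j the MA(infinity) weights, this gives
  gamma(k) - sum_i phi_i gamma(k-i) = c_k,
  c_k = sigma^2 * sum_{j=k..q} theta_j psi_{j-k}   (c_k = 0 for k > q),
using gamma(-m) = gamma(m).
psi-weights needed (psi_j = theta_j + sum_i phi_i psi_{j-i}):
  psi_1 = theta_1 + phi_1 = 0.328 + (0.388) = 0.716
  psi_2 = theta_2 + phi_1 psi_1 = -0.395 + (0.388)(0.716) = -0.117192
Right-hand sides:
  c_0 = sigma^2 (1 + theta_1 psi_1 + theta_2 psi_2) = 1 * (1 + (0.328)(0.716) + (-0.395)(-0.117192)) = 1 * 1.281139 = 1.281139
  c_1 = sigma^2 (theta_1 + theta_2 psi_1) = 1 * (0.328 + (-0.395)(0.716)) = 0.04518
  c_2 = sigma^2 theta_2 = 1 * (-0.395) = -0.395
Equations for k = 0 and k = 1 (AR order 1):
  gamma(0) = phi_1 gamma(1) + c_0
  gamma(1) = phi_1 gamma(0) + c_1
Substituting the second into the first: gamma(0) (1 - phi_1^2) = c_0 + phi_1 c_1, so
  gamma(0) = (c_0 + phi_1 c_1) / (1 - phi_1^2) = (1.281139 + (0.388)(0.04518)) / (1 - (0.388)^2) = 1.298669 / 0.849456 = 1.528824.
  gamma(1) = phi_1 gamma(0) + c_1 = (0.388)(1.528824) + (0.04518) = 0.638364.
For k = 2: gamma(2) = phi_1 gamma(1) + c_2
  = (0.388)(0.638364) + (-0.395) = -0.147315.
Therefore gamma(2) = -0.1473 (to 4 decimal places).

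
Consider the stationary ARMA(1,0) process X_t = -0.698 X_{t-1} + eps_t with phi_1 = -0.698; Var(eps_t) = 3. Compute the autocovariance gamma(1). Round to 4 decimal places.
\gamma(1) = -4.0835

Multiply the model equation by X_{t-k} and take expectations. With theta_0 = psi_0 = 1 and psi_j the MA(infinity) weights, this gives
  gamma(k) - sum_i phi_i gamma(k-i) = c_k,
  c_k = sigma^2 * sum_{j=k..q} theta_j psi_{j-k}   (c_k = 0 for k > q),
using gamma(-m) = gamma(m).
Pure AR (q = 0): c_0 = sigma^2 = 3, c_k = 0 for k >= 1.
Equations for k = 0 and k = 1 (AR order 1):
  gamma(0) = phi_1 gamma(1) + c_0
  gamma(1) = phi_1 gamma(0) + c_1
Substituting the second into the first: gamma(0) (1 - phi_1^2) = c_0 + phi_1 c_1, so
  gamma(0) = c_0 / (1 - phi_1^2) = 3 / (1 - (-0.698)^2) = 3 / 0.512796 = 5.85028.
  gamma(1) = phi_1 gamma(0) = (-0.698)(5.85028) = -4.083495.
Therefore gamma(1) = -4.0835 (to 4 decimal places).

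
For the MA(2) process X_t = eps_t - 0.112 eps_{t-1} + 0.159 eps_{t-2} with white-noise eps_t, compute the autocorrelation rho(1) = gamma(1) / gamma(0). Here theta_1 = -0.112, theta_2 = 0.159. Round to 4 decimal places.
\rho(1) = -0.1251

For an MA(q) process with theta_0 = 1, the autocovariance is
  gamma(k) = sigma^2 * sum_{i=0..q-k} theta_i * theta_{i+k},
and rho(k) = gamma(k) / gamma(0). Sigma^2 cancels.
  numerator   = (1)*(-0.112) + (-0.112)*(0.159) = -0.129808.
  denominator = (1)^2 + (-0.112)^2 + (0.159)^2 = 1.037825.
  rho(1) = -0.129808 / 1.037825 = -0.1251.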